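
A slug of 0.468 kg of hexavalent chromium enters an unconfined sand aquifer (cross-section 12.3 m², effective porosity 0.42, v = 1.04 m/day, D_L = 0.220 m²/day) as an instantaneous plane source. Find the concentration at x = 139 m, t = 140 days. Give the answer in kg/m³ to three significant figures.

0.00323 kg/m³

For an instantaneous plane source, C(x,t) = M/(n_e·A·√(4πDt)) · exp(−(x−vt)²/(4Dt)), with n_e·A the pore (flow) area.
Plume center vt = 1.04 × 140 = 145.6 m, so the well at 139 m is 6.6 m upgradient of the peak.
√(4πDt) = 19.67 m, giving peak height M/(n_e·A·√(4πDt)) = 0.468/(0.42 × 12.3 × 19.67) = 0.004606 kg/m³.
(x−vt)²/(4Dt) = (-6.6)²/(4 × 0.220 × 140) = 0.3536; exp(−0.3536) = 0.7022.
C = 0.004606 × 0.7022 = 0.00323 kg/m³.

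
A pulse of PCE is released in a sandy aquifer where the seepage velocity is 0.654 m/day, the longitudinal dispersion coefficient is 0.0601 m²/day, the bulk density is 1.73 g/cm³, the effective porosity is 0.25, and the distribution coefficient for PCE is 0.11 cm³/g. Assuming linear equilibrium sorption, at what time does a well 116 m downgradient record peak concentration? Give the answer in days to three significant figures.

Retardation factor R = 1 + ρ_b·K_d/n = 1 + 1.73 × 0.11/0.25 = 1.761.
Sorption retards both mechanisms: v_R = v/R = 0.3714 m/day, D_R = D/R = 0.03413 m²/day.
Peak time from v_R²t² + 2D_R t − x² = 0: t = (√(D_R² + v_R²x²) − D_R)/v_R².
√(D_R² + v_R²x²) = √(0.03413² + 0.3714² × 116²) = 43.08; v_R² = 0.1379.
t = (43.08 − 0.03413)/0.1379 = 312 days.

312 days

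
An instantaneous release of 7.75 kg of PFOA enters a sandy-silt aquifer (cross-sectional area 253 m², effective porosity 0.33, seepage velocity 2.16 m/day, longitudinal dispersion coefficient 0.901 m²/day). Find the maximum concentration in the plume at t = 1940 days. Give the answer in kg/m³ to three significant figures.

0.000626 kg/m³

The peak of an instantaneous 1D plume sits at x = vt; there the Gaussian factor is 1 and C_max = M/(n_e·A·√(4πDt)), where n_e·A is the pore area the mass is dissolved in.
√(4πDt) = √(4π × 0.901 × 1940) = 148.2 m, so C_max = 7.75/(0.33 × 253 × 148.2) = 0.000626 kg/m³.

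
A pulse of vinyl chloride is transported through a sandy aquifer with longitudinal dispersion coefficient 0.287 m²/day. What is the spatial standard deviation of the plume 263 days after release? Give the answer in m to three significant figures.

Dispersive spreading gives a Gaussian with σ² = 2Dt; advection only shifts the center.
σ = √(2 × 0.287 × 263) = 12.3 m.

12.3 m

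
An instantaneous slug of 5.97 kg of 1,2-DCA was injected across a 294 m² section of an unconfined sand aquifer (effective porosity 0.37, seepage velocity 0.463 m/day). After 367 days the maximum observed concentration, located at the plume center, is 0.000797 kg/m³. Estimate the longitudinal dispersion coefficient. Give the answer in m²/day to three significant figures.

At the plume center C_max = M/(n_e·A·√(4πDt)), so D = M²/(4πt·(n_e·A·C_max)²).
n_e·A·C_max = 0.37 × 294 × 0.000797 = 0.08670 kg/m.
D = 5.97²/(4π × 367 × 0.08670²) = 1.03 m²/day.

1.03 m²/day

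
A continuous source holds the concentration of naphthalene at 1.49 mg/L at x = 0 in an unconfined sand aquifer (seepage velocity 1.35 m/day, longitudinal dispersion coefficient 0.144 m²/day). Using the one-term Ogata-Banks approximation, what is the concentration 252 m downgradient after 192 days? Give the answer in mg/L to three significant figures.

1.24 mg/L

For a continuous step input, C/C₀ ≈ ½·erfc((x−vt)/(2√(Dt))).
vt = 1.35 × 192 = 259.2 m and 2√(Dt) = 2√(0.144 × 192) = 10.52 m.
Argument (x−vt)/(2√(Dt)) = (252 − 259.2)/10.52 = -0.6844; ½·erfc(-0.6844) = 0.8334.
C = 1.49 × 0.8334 = 1.24 mg/L.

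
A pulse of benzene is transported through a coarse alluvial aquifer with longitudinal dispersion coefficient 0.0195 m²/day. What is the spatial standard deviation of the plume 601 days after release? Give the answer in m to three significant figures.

4.84 m

Dispersive spreading gives a Gaussian with σ² = 2Dt; advection only shifts the center.
σ = √(2 × 0.0195 × 601) = 4.84 m.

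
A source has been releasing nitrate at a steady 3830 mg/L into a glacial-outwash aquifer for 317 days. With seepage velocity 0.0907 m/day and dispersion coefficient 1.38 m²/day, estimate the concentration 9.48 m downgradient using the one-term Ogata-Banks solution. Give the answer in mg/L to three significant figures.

2840 mg/L

For a continuous step input, C/C₀ ≈ ½·erfc((x−vt)/(2√(Dt))).
vt = 0.0907 × 317 = 28.7519 m and 2√(Dt) = 2√(1.38 × 317) = 41.83 m.
Argument (x−vt)/(2√(Dt)) = (9.48 − 28.7519)/41.83 = -0.4607; ½·erfc(-0.4607) = 0.7426.
C = 3830 × 0.7426 = 2840 mg/L.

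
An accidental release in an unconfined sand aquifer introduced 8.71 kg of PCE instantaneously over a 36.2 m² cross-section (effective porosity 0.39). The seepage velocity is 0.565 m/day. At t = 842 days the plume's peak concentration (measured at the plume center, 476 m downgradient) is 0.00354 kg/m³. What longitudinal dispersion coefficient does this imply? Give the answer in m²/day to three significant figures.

At the plume center C_max = M/(n_e·A·√(4πDt)), so D = M²/(4πt·(n_e·A·C_max)²).
n_e·A·C_max = 0.39 × 36.2 × 0.00354 = 0.04998 kg/m.
D = 8.71²/(4π × 842 × 0.04998²) = 2.87 m²/day.

2.87 m²/day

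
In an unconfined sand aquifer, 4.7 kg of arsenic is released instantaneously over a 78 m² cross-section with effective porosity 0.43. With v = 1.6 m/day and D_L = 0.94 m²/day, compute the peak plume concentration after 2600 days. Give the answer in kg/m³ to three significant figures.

0.000800 kg/m³

The peak of an instantaneous 1D plume sits at x = vt; there the Gaussian factor is 1 and C_max = M/(n_e·A·√(4πDt)), where n_e·A is the pore area the mass is dissolved in.
√(4πDt) = √(4π × 0.94 × 2600) = 175.2 m, so C_max = 4.7/(0.43 × 78 × 175.2) = 0.000800 kg/m³.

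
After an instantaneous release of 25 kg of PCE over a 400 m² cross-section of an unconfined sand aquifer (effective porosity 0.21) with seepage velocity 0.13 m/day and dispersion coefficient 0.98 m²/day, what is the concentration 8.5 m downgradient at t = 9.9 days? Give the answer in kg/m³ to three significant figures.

For an instantaneous plane source, C(x,t) = M/(n_e·A·√(4πDt)) · exp(−(x−vt)²/(4Dt)), with n_e·A the pore (flow) area.
Plume center vt = 0.13 × 9.9 = 1.287 m, so the well at 8.5 m is 7.213 m downgradient of the peak.
√(4πDt) = 11.04 m, giving peak height M/(n_e·A·√(4πDt)) = 25/(0.21 × 400 × 11.04) = 0.02696 kg/m³.
(x−vt)²/(4Dt) = (7.213)²/(4 × 0.98 × 9.9) = 1.341; exp(−1.341) = 0.2616.
C = 0.02696 × 0.2616 = 0.00705 kg/m³.

0.00705 kg/m³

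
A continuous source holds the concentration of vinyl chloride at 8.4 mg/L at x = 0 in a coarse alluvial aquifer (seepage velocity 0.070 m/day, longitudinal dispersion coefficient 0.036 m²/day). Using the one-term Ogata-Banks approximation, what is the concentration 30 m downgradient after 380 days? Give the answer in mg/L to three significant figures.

2.17 mg/L

For a continuous step input, C/C₀ ≈ ½·erfc((x−vt)/(2√(Dt))).
vt = 0.070 × 380 = 26.6 m and 2√(Dt) = 2√(0.036 × 380) = 7.397 m.
Argument (x−vt)/(2√(Dt)) = (30 − 26.6)/7.397 = 0.4596; ½·erfc(0.4596) = 0.2579.
C = 8.4 × 0.2579 = 2.17 mg/L.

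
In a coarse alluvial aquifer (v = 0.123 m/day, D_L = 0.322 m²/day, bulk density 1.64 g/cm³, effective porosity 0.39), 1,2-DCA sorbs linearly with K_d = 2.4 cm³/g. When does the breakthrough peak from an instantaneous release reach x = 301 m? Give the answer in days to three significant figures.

Retardation factor R = 1 + ρ_b·K_d/n = 1 + 1.64 × 2.4/0.39 = 11.09.
Sorption retards both mechanisms: v_R = v/R = 0.01109 m/day, D_R = D/R = 0.02904 m²/day.
Peak time from v_R²t² + 2D_R t − x² = 0: t = (√(D_R² + v_R²x²) − D_R)/v_R².
√(D_R² + v_R²x²) = √(0.02904² + 0.01109² × 301²) = 3.338; v_R² = 0.0001230.
t = (3.338 − 0.02904)/0.0001230 = 26900 days.

26900 days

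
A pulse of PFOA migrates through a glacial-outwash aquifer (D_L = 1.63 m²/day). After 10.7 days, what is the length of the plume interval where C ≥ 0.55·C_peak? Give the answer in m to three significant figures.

12.9 m

The plume is Gaussian with σ = √(2Dt) = √(2 × 1.63 × 10.7) = 5.906 m.
C/C_peak = exp(−Δx²/(2σ²)) = 0.55 ⇒ Δx = σ·√(−2 ln 0.55) = 5.906 × 1.093 = 6.455 m.
Width = 2Δx = 12.9 m.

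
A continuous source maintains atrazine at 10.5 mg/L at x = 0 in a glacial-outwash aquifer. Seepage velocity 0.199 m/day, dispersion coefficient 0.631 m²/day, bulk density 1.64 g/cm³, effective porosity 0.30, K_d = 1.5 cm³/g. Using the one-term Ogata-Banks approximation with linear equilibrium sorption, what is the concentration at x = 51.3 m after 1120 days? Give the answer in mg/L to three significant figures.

0.152 mg/L

Retardation factor R = 1 + ρ_b·K_d/n = 1 + 1.64 × 1.5/0.30 = 9.200.
Sorption retards both mechanisms: v_R = v/R = 0.02163 m/day, D_R = D/R = 0.06859 m²/day.
v_R·t = 0.02163 × 1120 = 24.2256 m; 2√(D_R t) = 17.53 m; argument = (51.3 − 24.2256)/17.53 = 1.544.
C = C₀ × ½·erfc(1.544) = 10.5 × 0.01450 = 0.152 mg/L.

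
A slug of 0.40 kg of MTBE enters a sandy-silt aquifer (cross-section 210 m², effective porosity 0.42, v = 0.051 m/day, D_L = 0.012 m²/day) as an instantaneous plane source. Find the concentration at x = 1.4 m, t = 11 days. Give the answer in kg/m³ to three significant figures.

0.000928 kg/m³

For an instantaneous plane source, C(x,t) = M/(n_e·A·√(4πDt)) · exp(−(x−vt)²/(4Dt)), with n_e·A the pore (flow) area.
Plume center vt = 0.051 × 11 = 0.561 m, so the well at 1.4 m is 0.839 m downgradient of the peak.
√(4πDt) = 1.288 m, giving peak height M/(n_e·A·√(4πDt)) = 0.40/(0.42 × 210 × 1.288) = 0.003521 kg/m³.
(x−vt)²/(4Dt) = (0.839)²/(4 × 0.012 × 11) = 1.333; exp(−1.333) = 0.2637.
C = 0.003521 × 0.2637 = 0.000928 kg/m³.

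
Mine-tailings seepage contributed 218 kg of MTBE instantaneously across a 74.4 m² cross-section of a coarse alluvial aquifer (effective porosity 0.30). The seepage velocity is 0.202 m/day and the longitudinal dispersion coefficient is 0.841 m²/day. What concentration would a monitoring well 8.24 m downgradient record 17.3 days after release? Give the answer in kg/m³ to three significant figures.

For an instantaneous plane source, C(x,t) = M/(n_e·A·√(4πDt)) · exp(−(x−vt)²/(4Dt)), with n_e·A the pore (flow) area.
Plume center vt = 0.202 × 17.3 = 3.4946 m, so the well at 8.24 m is 4.7454 m downgradient of the peak.
√(4πDt) = 13.52 m, giving peak height M/(n_e·A·√(4πDt)) = 218/(0.30 × 74.4 × 13.52) = 0.7224 kg/m³.
(x−vt)²/(4Dt) = (4.7454)²/(4 × 0.841 × 17.3) = 0.3869; exp(−0.3869) = 0.6792.
C = 0.7224 × 0.6792 = 0.491 kg/m³.

0.491 kg/m³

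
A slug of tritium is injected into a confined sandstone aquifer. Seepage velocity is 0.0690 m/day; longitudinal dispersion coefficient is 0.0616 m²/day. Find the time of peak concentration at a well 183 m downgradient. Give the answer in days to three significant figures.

2640 days

For the 1D instantaneous-source solution, setting ∂C/∂t = 0 at fixed x gives v²t² + 2Dt − x² = 0, so t = (√(D² + v²x²) − D)/v².
√(D² + v²x²) = √(0.0616² + 0.0690² × 183²) = 12.63; v² = 0.004761.
t = (12.63 − 0.0616)/0.004761 = 2640 days (vs. the pure-advection estimate x/v = 2650 d).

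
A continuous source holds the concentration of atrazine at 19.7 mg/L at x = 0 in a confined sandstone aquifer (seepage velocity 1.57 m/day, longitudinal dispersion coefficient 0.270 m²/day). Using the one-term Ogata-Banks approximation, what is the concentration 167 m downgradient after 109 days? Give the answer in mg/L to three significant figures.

13.9 mg/L

For a continuous step input, C/C₀ ≈ ½·erfc((x−vt)/(2√(Dt))).
vt = 1.57 × 109 = 171.13 m and 2√(Dt) = 2√(0.270 × 109) = 10.85 m.
Argument (x−vt)/(2√(Dt)) = (167 − 171.13)/10.85 = -0.3806; ½·erfc(-0.3806) = 0.7048.
C = 19.7 × 0.7048 = 13.9 mg/L.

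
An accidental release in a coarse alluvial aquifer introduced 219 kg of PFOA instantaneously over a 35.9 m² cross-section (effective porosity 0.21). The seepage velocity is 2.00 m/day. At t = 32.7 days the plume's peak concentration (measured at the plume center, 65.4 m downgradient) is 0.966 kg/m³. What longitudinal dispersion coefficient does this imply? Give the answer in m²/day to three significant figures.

2.20 m²/day

At the plume center C_max = M/(n_e·A·√(4πDt)), so D = M²/(4πt·(n_e·A·C_max)²).
n_e·A·C_max = 0.21 × 35.9 × 0.966 = 7.283 kg/m.
D = 219²/(4π × 32.7 × 7.283²) = 2.20 m²/day.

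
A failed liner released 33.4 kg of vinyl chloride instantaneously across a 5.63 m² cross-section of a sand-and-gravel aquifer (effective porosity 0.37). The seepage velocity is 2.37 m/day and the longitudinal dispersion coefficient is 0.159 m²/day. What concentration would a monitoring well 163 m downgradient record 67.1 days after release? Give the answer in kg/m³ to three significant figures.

For an instantaneous plane source, C(x,t) = M/(n_e·A·√(4πDt)) · exp(−(x−vt)²/(4Dt)), with n_e·A the pore (flow) area.
Plume center vt = 2.37 × 67.1 = 159.027 m, so the well at 163 m is 3.973 m downgradient of the peak.
√(4πDt) = 11.58 m, giving peak height M/(n_e·A·√(4πDt)) = 33.4/(0.37 × 5.63 × 11.58) = 1.385 kg/m³.
(x−vt)²/(4Dt) = (3.973)²/(4 × 0.159 × 67.1) = 0.3699; exp(−0.3699) = 0.6908.
C = 1.385 × 0.6908 = 0.957 kg/m³.

0.957 kg/m³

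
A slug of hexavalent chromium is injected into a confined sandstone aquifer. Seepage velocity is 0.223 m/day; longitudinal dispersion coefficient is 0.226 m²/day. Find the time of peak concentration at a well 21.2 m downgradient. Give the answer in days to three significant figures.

90.6 days

For the 1D instantaneous-source solution, setting ∂C/∂t = 0 at fixed x gives v²t² + 2Dt − x² = 0, so t = (√(D² + v²x²) − D)/v².
√(D² + v²x²) = √(0.226² + 0.223² × 21.2²) = 4.733; v² = 0.049729.
t = (4.733 − 0.226)/0.049729 = 90.6 days (vs. the pure-advection estimate x/v = 95.1 d).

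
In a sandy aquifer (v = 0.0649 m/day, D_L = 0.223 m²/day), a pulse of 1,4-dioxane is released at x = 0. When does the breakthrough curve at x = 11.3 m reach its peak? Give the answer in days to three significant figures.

129 days

For the 1D instantaneous-source solution, setting ∂C/∂t = 0 at fixed x gives v²t² + 2Dt − x² = 0, so t = (√(D² + v²x²) − D)/v².
√(D² + v²x²) = √(0.223² + 0.0649² × 11.3²) = 0.7665; v² = 0.00421201.
t = (0.7665 − 0.223)/0.00421201 = 129 days (vs. the pure-advection estimate x/v = 174 d).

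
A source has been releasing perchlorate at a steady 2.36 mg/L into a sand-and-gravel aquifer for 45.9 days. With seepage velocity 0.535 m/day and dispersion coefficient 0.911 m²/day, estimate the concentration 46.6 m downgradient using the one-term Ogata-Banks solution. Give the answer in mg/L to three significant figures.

For a continuous step input, C/C₀ ≈ ½·erfc((x−vt)/(2√(Dt))).
vt = 0.535 × 45.9 = 24.5565 m and 2√(Dt) = 2√(0.911 × 45.9) = 12.93 m.
Argument (x−vt)/(2√(Dt)) = (46.6 − 24.5565)/12.93 = 1.705; ½·erfc(1.705) = 0.007949.
C = 2.36 × 0.007949 = 0.0188 mg/L.

0.0188 mg/L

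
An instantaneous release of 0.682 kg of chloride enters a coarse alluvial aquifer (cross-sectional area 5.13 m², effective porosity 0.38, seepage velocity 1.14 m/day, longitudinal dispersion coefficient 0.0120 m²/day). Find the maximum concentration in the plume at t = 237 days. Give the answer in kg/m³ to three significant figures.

0.0585 kg/m³

The peak of an instantaneous 1D plume sits at x = vt; there the Gaussian factor is 1 and C_max = M/(n_e·A·√(4πDt)), where n_e·A is the pore area the mass is dissolved in.
√(4πDt) = √(4π × 0.0120 × 237) = 5.978 m, so C_max = 0.682/(0.38 × 5.13 × 5.978) = 0.0585 kg/m³.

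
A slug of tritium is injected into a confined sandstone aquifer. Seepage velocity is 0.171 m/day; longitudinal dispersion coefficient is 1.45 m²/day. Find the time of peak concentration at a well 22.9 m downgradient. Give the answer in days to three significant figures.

For the 1D instantaneous-source solution, setting ∂C/∂t = 0 at fixed x gives v²t² + 2Dt − x² = 0, so t = (√(D² + v²x²) − D)/v².
√(D² + v²x²) = √(1.45² + 0.171² × 22.9²) = 4.176; v² = 0.029241.
t = (4.176 − 1.45)/0.029241 = 93.2 days (vs. the pure-advection estimate x/v = 134 d).

93.2 days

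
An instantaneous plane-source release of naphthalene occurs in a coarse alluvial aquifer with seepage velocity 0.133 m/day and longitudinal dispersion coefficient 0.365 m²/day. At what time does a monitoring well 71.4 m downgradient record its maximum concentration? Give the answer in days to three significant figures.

For the 1D instantaneous-source solution, setting ∂C/∂t = 0 at fixed x gives v²t² + 2Dt − x² = 0, so t = (√(D² + v²x²) − D)/v².
√(D² + v²x²) = √(0.365² + 0.133² × 71.4²) = 9.503; v² = 0.017689.
t = (9.503 − 0.365)/0.017689 = 517 days (vs. the pure-advection estimate x/v = 537 d).

517 days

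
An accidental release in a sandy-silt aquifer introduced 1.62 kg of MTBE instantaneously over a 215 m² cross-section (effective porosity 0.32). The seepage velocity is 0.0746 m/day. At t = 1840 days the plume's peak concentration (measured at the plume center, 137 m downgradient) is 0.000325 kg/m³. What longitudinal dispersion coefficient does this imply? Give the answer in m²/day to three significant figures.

0.227 m²/day

At the plume center C_max = M/(n_e·A·√(4πDt)), so D = M²/(4πt·(n_e·A·C_max)²).
n_e·A·C_max = 0.32 × 215 × 0.000325 = 0.02236 kg/m.
D = 1.62²/(4π × 1840 × 0.02236²) = 0.227 m²/day.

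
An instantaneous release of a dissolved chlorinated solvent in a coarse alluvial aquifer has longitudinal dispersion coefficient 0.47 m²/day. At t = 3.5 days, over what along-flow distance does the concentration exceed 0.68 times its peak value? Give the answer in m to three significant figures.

3.19 m

The plume is Gaussian with σ = √(2Dt) = √(2 × 0.47 × 3.5) = 1.814 m.
C/C_peak = exp(−Δx²/(2σ²)) = 0.68 ⇒ Δx = σ·√(−2 ln 0.68) = 1.814 × 0.8783 = 1.593 m.
Width = 2Δx = 3.19 m.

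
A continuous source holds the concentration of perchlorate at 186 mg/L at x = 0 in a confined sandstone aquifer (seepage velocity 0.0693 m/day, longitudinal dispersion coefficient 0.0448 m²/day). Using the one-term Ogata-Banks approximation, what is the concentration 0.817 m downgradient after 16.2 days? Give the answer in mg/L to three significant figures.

112 mg/L

For a continuous step input, C/C₀ ≈ ½·erfc((x−vt)/(2√(Dt))).
vt = 0.0693 × 16.2 = 1.12266 m and 2√(Dt) = 2√(0.0448 × 16.2) = 1.704 m.
Argument (x−vt)/(2√(Dt)) = (0.817 − 1.12266)/1.704 = -0.1794; ½·erfc(-0.1794) = 0.6001.
C = 186 × 0.6001 = 112 mg/L.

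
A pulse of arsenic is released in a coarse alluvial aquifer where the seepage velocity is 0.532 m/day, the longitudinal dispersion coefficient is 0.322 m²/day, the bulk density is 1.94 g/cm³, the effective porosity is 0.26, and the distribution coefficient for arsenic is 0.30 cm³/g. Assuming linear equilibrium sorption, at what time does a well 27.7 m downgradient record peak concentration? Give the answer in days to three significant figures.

165 days

Retardation factor R = 1 + ρ_b·K_d/n = 1 + 1.94 × 0.30/0.26 = 3.238.
Sorption retards both mechanisms: v_R = v/R = 0.1643 m/day, D_R = D/R = 0.09944 m²/day.
Peak time from v_R²t² + 2D_R t − x² = 0: t = (√(D_R² + v_R²x²) − D_R)/v_R².
√(D_R² + v_R²x²) = √(0.09944² + 0.1643² × 27.7²) = 4.552; v_R² = 0.02699.
t = (4.552 − 0.09944)/0.02699 = 165 days.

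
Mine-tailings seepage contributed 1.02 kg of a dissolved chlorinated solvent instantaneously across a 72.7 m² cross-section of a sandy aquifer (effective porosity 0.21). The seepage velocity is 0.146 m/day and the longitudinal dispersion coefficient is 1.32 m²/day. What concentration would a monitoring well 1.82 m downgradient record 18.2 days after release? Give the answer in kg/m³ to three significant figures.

For an instantaneous plane source, C(x,t) = M/(n_e·A·√(4πDt)) · exp(−(x−vt)²/(4Dt)), with n_e·A the pore (flow) area.
Plume center vt = 0.146 × 18.2 = 2.6572 m, so the well at 1.82 m is 0.8372 m upgradient of the peak.
√(4πDt) = 17.38 m, giving peak height M/(n_e·A·√(4πDt)) = 1.02/(0.21 × 72.7 × 17.38) = 0.003844 kg/m³.
(x−vt)²/(4Dt) = (-0.8372)²/(4 × 1.32 × 18.2) = 0.007294; exp(−0.007294) = 0.9927.
C = 0.003844 × 0.9927 = 0.00382 kg/m³.

0.00382 kg/m³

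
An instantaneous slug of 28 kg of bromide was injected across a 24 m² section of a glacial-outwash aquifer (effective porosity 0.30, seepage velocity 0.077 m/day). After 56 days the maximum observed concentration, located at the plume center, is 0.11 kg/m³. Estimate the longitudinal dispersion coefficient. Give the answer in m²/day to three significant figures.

At the plume center C_max = M/(n_e·A·√(4πDt)), so D = M²/(4πt·(n_e·A·C_max)²).
n_e·A·C_max = 0.30 × 24 × 0.11 = 0.7920 kg/m.
D = 28²/(4π × 56 × 0.7920²) = 1.78 m²/day.

1.78 m²/day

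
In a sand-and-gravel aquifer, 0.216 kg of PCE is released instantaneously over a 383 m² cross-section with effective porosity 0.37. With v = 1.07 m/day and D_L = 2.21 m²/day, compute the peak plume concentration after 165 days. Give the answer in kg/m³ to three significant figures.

2.25e-05 kg/m³

The peak of an instantaneous 1D plume sits at x = vt; there the Gaussian factor is 1 and C_max = M/(n_e·A·√(4πDt)), where n_e·A is the pore area the mass is dissolved in.
√(4πDt) = √(4π × 2.21 × 165) = 67.69 m, so C_max = 0.216/(0.37 × 383 × 67.69) = 2.25e-05 kg/m³.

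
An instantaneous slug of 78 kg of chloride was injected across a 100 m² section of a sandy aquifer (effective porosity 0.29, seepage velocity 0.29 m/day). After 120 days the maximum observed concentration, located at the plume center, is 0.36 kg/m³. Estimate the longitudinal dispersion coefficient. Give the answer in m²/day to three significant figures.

0.0370 m²/day

At the plume center C_max = M/(n_e·A·√(4πDt)), so D = M²/(4πt·(n_e·A·C_max)²).
n_e·A·C_max = 0.29 × 100 × 0.36 = 10.44 kg/m.
D = 78²/(4π × 120 × 10.44²) = 0.0370 m²/day.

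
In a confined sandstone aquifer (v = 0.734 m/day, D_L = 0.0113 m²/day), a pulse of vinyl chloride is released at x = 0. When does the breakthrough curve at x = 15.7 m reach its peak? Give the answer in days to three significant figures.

For the 1D instantaneous-source solution, setting ∂C/∂t = 0 at fixed x gives v²t² + 2Dt − x² = 0, so t = (√(D² + v²x²) − D)/v².
√(D² + v²x²) = √(0.0113² + 0.734² × 15.7²) = 11.52; v² = 0.538756.
t = (11.52 − 0.0113)/0.538756 = 21.4 days (vs. the pure-advection estimate x/v = 21.4 d).

21.4 days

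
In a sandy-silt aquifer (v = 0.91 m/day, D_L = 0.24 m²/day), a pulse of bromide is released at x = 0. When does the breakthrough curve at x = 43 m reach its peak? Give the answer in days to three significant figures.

47.0 days

For the 1D instantaneous-source solution, setting ∂C/∂t = 0 at fixed x gives v²t² + 2Dt − x² = 0, so t = (√(D² + v²x²) − D)/v².
√(D² + v²x²) = √(0.24² + 0.91² × 43²) = 39.13; v² = 0.8281.
t = (39.13 − 0.24)/0.8281 = 47.0 days (vs. the pure-advection estimate x/v = 47.3 d).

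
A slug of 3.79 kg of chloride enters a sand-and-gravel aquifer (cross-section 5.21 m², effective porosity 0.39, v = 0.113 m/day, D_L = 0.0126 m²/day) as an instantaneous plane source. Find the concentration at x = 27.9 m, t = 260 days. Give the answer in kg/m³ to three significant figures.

0.246 kg/m³

For an instantaneous plane source, C(x,t) = M/(n_e·A·√(4πDt)) · exp(−(x−vt)²/(4Dt)), with n_e·A the pore (flow) area.
Plume center vt = 0.113 × 260 = 29.38 m, so the well at 27.9 m is 1.48 m upgradient of the peak.
√(4πDt) = 6.416 m, giving peak height M/(n_e·A·√(4πDt)) = 3.79/(0.39 × 5.21 × 6.416) = 0.2907 kg/m³.
(x−vt)²/(4Dt) = (-1.48)²/(4 × 0.0126 × 260) = 0.1672; exp(−0.1672) = 0.8460.
C = 0.2907 × 0.8460 = 0.246 kg/m³.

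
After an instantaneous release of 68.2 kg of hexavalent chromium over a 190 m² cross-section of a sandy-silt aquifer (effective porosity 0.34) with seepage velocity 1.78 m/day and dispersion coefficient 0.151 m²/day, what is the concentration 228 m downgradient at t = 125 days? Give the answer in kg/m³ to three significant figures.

For an instantaneous plane source, C(x,t) = M/(n_e·A·√(4πDt)) · exp(−(x−vt)²/(4Dt)), with n_e·A the pore (flow) area.
Plume center vt = 1.78 × 125 = 222.5 m, so the well at 228 m is 5.5 m downgradient of the peak.
√(4πDt) = 15.40 m, giving peak height M/(n_e·A·√(4πDt)) = 68.2/(0.34 × 190 × 15.40) = 0.06855 kg/m³.
(x−vt)²/(4Dt) = (5.5)²/(4 × 0.151 × 125) = 0.4007; exp(−0.4007) = 0.6699.
C = 0.06855 × 0.6699 = 0.0459 kg/m³.

0.0459 kg/m³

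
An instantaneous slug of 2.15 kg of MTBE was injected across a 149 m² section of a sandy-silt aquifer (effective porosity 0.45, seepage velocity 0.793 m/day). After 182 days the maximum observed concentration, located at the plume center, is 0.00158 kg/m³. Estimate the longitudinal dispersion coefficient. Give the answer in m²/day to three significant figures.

0.180 m²/day

At the plume center C_max = M/(n_e·A·√(4πDt)), so D = M²/(4πt·(n_e·A·C_max)²).
n_e·A·C_max = 0.45 × 149 × 0.00158 = 0.1059 kg/m.
D = 2.15²/(4π × 182 × 0.1059²) = 0.180 m²/day.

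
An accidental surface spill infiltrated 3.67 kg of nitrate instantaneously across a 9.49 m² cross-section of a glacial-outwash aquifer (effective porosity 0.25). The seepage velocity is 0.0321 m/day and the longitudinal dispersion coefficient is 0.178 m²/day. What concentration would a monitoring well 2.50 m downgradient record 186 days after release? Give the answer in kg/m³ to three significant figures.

0.0692 kg/m³

For an instantaneous plane source, C(x,t) = M/(n_e·A·√(4πDt)) · exp(−(x−vt)²/(4Dt)), with n_e·A the pore (flow) area.
Plume center vt = 0.0321 × 186 = 5.9706 m, so the well at 2.50 m is 3.4706 m upgradient of the peak.
√(4πDt) = 20.40 m, giving peak height M/(n_e·A·√(4πDt)) = 3.67/(0.25 × 9.49 × 20.40) = 0.07583 kg/m³.
(x−vt)²/(4Dt) = (-3.4706)²/(4 × 0.178 × 186) = 0.09095; exp(−0.09095) = 0.9131.
C = 0.07583 × 0.9131 = 0.0692 kg/m³.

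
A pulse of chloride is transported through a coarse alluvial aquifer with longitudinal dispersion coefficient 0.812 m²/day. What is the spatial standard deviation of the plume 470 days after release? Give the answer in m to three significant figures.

27.6 m

Dispersive spreading gives a Gaussian with σ² = 2Dt; advection only shifts the center.
σ = √(2 × 0.812 × 470) = 27.6 m.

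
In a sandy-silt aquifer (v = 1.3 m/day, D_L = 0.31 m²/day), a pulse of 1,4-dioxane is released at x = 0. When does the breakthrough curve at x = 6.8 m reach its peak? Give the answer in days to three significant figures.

For the 1D instantaneous-source solution, setting ∂C/∂t = 0 at fixed x gives v²t² + 2Dt − x² = 0, so t = (√(D² + v²x²) − D)/v².
√(D² + v²x²) = √(0.31² + 1.3² × 6.8²) = 8.845; v² = 1.69.
t = (8.845 − 0.31)/1.69 = 5.05 days (vs. the pure-advection estimate x/v = 5.23 d).

5.05 days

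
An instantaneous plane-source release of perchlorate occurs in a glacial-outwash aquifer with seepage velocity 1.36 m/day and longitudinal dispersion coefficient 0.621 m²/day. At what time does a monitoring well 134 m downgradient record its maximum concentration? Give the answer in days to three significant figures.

For the 1D instantaneous-source solution, setting ∂C/∂t = 0 at fixed x gives v²t² + 2Dt − x² = 0, so t = (√(D² + v²x²) − D)/v².
√(D² + v²x²) = √(0.621² + 1.36² × 134²) = 182.2; v² = 1.8496.
t = (182.2 − 0.621)/1.8496 = 98.2 days (vs. the pure-advection estimate x/v = 98.5 d).

98.2 days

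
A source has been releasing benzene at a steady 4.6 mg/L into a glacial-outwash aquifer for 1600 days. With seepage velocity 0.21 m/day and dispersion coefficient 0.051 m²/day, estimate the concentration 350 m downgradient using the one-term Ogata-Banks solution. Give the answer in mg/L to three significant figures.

For a continuous step input, C/C₀ ≈ ½·erfc((x−vt)/(2√(Dt))).
vt = 0.21 × 1600 = 336 m and 2√(Dt) = 2√(0.051 × 1600) = 18.07 m.
Argument (x−vt)/(2√(Dt)) = (350 − 336)/18.07 = 0.7748; ½·erfc(0.7748) = 0.1366.
C = 4.6 × 0.1366 = 0.628 mg/L.

0.628 mg/L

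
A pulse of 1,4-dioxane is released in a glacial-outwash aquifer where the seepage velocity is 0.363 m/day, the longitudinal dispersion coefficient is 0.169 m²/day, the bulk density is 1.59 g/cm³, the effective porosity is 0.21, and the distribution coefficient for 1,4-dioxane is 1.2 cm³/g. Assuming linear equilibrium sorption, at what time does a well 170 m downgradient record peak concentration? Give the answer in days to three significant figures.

Retardation factor R = 1 + ρ_b·K_d/n = 1 + 1.59 × 1.2/0.21 = 10.09.
Sorption retards both mechanisms: v_R = v/R = 0.03598 m/day, D_R = D/R = 0.01675 m²/day.
Peak time from v_R²t² + 2D_R t − x² = 0: t = (√(D_R² + v_R²x²) − D_R)/v_R².
√(D_R² + v_R²x²) = √(0.01675² + 0.03598² × 170²) = 6.117; v_R² = 0.001295.
t = (6.117 − 0.01675)/0.001295 = 4710 days.

4710 days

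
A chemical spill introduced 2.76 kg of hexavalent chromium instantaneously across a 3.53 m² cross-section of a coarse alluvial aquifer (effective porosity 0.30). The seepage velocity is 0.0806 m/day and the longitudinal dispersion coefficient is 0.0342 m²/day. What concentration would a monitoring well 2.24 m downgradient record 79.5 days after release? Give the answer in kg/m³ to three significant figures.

0.0903 kg/m³

For an instantaneous plane source, C(x,t) = M/(n_e·A·√(4πDt)) · exp(−(x−vt)²/(4Dt)), with n_e·A the pore (flow) area.
Plume center vt = 0.0806 × 79.5 = 6.4077 m, so the well at 2.24 m is 4.1677 m upgradient of the peak.
√(4πDt) = 5.845 m, giving peak height M/(n_e·A·√(4πDt)) = 2.76/(0.30 × 3.53 × 5.845) = 0.4459 kg/m³.
(x−vt)²/(4Dt) = (-4.1677)²/(4 × 0.0342 × 79.5) = 1.597; exp(−1.597) = 0.2025.
C = 0.4459 × 0.2025 = 0.0903 kg/m³.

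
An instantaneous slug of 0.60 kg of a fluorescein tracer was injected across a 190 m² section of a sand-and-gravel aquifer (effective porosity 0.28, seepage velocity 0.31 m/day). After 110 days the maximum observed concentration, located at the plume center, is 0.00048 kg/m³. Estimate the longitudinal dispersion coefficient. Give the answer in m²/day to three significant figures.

At the plume center C_max = M/(n_e·A·√(4πDt)), so D = M²/(4πt·(n_e·A·C_max)²).
n_e·A·C_max = 0.28 × 190 × 0.00048 = 0.02554 kg/m.
D = 0.60²/(4π × 110 × 0.02554²) = 0.399 m²/day.

0.399 m²/day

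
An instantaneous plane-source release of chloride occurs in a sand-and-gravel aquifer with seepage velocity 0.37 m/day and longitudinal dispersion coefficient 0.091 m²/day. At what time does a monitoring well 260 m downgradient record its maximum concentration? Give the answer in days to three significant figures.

702 days

For the 1D instantaneous-source solution, setting ∂C/∂t = 0 at fixed x gives v²t² + 2Dt − x² = 0, so t = (√(D² + v²x²) − D)/v².
√(D² + v²x²) = √(0.091² + 0.37² × 260²) = 96.20; v² = 0.1369.
t = (96.20 − 0.091)/0.1369 = 702 days (vs. the pure-advection estimate x/v = 703 d).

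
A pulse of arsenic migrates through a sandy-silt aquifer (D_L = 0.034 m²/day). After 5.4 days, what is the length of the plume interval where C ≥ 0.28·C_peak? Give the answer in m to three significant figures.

1.93 m

The plume is Gaussian with σ = √(2Dt) = √(2 × 0.034 × 5.4) = 0.6060 m.
C/C_peak = exp(−Δx²/(2σ²)) = 0.28 ⇒ Δx = σ·√(−2 ln 0.28) = 0.6060 × 1.596 = 0.9672 m.
Width = 2Δx = 1.93 m.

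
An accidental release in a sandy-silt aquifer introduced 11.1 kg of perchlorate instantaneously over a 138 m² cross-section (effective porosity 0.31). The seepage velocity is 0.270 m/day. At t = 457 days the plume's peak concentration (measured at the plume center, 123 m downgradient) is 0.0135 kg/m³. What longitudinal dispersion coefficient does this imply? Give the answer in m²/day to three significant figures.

0.0643 m²/day

At the plume center C_max = M/(n_e·A·√(4πDt)), so D = M²/(4πt·(n_e·A·C_max)²).
n_e·A·C_max = 0.31 × 138 × 0.0135 = 0.5775 kg/m.
D = 11.1²/(4π × 457 × 0.5775²) = 0.0643 m²/day.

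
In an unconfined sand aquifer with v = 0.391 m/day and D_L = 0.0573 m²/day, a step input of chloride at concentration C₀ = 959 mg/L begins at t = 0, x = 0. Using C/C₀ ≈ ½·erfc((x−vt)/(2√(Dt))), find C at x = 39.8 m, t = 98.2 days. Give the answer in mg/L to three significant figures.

324 mg/L

For a continuous step input, C/C₀ ≈ ½·erfc((x−vt)/(2√(Dt))).
vt = 0.391 × 98.2 = 38.3962 m and 2√(Dt) = 2√(0.0573 × 98.2) = 4.744 m.
Argument (x−vt)/(2√(Dt)) = (39.8 − 38.3962)/4.744 = 0.2959; ½·erfc(0.2959) = 0.3378.
C = 959 × 0.3378 = 324 mg/L.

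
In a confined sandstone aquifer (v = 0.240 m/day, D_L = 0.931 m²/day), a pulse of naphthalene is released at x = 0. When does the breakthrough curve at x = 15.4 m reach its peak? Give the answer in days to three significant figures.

50.0 days

For the 1D instantaneous-source solution, setting ∂C/∂t = 0 at fixed x gives v²t² + 2Dt − x² = 0, so t = (√(D² + v²x²) − D)/v².
√(D² + v²x²) = √(0.931² + 0.240² × 15.4²) = 3.811; v² = 0.0576.
t = (3.811 − 0.931)/0.0576 = 50.0 days (vs. the pure-advection estimate x/v = 64.2 d).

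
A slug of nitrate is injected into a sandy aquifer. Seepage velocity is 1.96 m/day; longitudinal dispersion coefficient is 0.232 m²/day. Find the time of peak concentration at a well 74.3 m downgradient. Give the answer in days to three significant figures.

For the 1D instantaneous-source solution, setting ∂C/∂t = 0 at fixed x gives v²t² + 2Dt − x² = 0, so t = (√(D² + v²x²) − D)/v².
√(D² + v²x²) = √(0.232² + 1.96² × 74.3²) = 145.6; v² = 3.8416.
t = (145.6 − 0.232)/3.8416 = 37.8 days (vs. the pure-advection estimate x/v = 37.9 d).

37.8 days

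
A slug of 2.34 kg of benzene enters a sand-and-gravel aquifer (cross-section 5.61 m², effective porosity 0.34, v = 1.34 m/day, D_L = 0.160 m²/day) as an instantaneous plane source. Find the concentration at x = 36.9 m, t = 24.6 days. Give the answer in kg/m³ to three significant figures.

For an instantaneous plane source, C(x,t) = M/(n_e·A·√(4πDt)) · exp(−(x−vt)²/(4Dt)), with n_e·A the pore (flow) area.
Plume center vt = 1.34 × 24.6 = 32.964 m, so the well at 36.9 m is 3.936 m downgradient of the peak.
√(4πDt) = 7.033 m, giving peak height M/(n_e·A·√(4πDt)) = 2.34/(0.34 × 5.61 × 7.033) = 0.1744 kg/m³.
(x−vt)²/(4Dt) = (3.936)²/(4 × 0.160 × 24.6) = 0.9840; exp(−0.9840) = 0.3738.
C = 0.1744 × 0.3738 = 0.0652 kg/m³.

0.0652 kg/m³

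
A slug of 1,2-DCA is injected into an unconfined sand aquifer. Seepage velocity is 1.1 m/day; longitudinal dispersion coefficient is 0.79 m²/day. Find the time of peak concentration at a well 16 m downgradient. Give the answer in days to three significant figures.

13.9 days

For the 1D instantaneous-source solution, setting ∂C/∂t = 0 at fixed x gives v²t² + 2Dt − x² = 0, so t = (√(D² + v²x²) − D)/v².
√(D² + v²x²) = √(0.79² + 1.1² × 16²) = 17.62; v² = 1.21.
t = (17.62 − 0.79)/1.21 = 13.9 days (vs. the pure-advection estimate x/v = 14.5 d).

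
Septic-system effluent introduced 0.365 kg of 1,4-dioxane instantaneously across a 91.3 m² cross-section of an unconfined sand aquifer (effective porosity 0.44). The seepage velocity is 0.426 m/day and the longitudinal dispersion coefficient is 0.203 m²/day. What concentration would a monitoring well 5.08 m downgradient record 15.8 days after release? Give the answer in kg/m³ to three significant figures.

0.00116 kg/m³

For an instantaneous plane source, C(x,t) = M/(n_e·A·√(4πDt)) · exp(−(x−vt)²/(4Dt)), with n_e·A the pore (flow) area.
Plume center vt = 0.426 × 15.8 = 6.7308 m, so the well at 5.08 m is 1.6508 m upgradient of the peak.
√(4πDt) = 6.349 m, giving peak height M/(n_e·A·√(4πDt)) = 0.365/(0.44 × 91.3 × 6.349) = 0.001431 kg/m³.
(x−vt)²/(4Dt) = (-1.6508)²/(4 × 0.203 × 15.8) = 0.2124; exp(−0.2124) = 0.8086.
C = 0.001431 × 0.8086 = 0.00116 kg/m³.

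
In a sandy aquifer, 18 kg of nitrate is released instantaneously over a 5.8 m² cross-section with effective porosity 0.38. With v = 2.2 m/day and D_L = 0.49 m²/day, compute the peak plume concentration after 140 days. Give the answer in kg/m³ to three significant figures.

0.278 kg/m³

The peak of an instantaneous 1D plume sits at x = vt; there the Gaussian factor is 1 and C_max = M/(n_e·A·√(4πDt)), where n_e·A is the pore area the mass is dissolved in.
√(4πDt) = √(4π × 0.49 × 140) = 29.36 m, so C_max = 18/(0.38 × 5.8 × 29.36) = 0.278 kg/m³.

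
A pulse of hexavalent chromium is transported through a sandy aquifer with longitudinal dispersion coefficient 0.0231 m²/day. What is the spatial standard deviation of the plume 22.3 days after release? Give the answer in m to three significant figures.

Dispersive spreading gives a Gaussian with σ² = 2Dt; advection only shifts the center.
σ = √(2 × 0.0231 × 22.3) = 1.02 m.

1.02 m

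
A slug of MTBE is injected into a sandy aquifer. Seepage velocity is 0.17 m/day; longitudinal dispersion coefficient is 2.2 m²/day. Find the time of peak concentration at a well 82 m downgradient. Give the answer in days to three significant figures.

412 days

For the 1D instantaneous-source solution, setting ∂C/∂t = 0 at fixed x gives v²t² + 2Dt − x² = 0, so t = (√(D² + v²x²) − D)/v².
√(D² + v²x²) = √(2.2² + 0.17² × 82²) = 14.11; v² = 0.0289.
t = (14.11 − 2.2)/0.0289 = 412 days (vs. the pure-advection estimate x/v = 482 d).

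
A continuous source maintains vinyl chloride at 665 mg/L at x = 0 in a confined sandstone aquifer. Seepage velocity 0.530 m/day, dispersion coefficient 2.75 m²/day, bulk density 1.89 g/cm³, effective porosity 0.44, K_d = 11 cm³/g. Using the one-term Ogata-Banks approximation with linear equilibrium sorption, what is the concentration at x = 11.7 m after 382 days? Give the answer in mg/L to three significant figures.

84.9 mg/L

Retardation factor R = 1 + ρ_b·K_d/n = 1 + 1.89 × 11/0.44 = 48.25.
Sorption retards both mechanisms: v_R = v/R = 0.01098 m/day, D_R = D/R = 0.05699 m²/day.
v_R·t = 0.01098 × 382 = 4.19436 m; 2√(D_R t) = 9.332 m; argument = (11.7 − 4.19436)/9.332 = 0.8043.
C = C₀ × ½·erfc(0.8043) = 665 × 0.1277 = 84.9 mg/L.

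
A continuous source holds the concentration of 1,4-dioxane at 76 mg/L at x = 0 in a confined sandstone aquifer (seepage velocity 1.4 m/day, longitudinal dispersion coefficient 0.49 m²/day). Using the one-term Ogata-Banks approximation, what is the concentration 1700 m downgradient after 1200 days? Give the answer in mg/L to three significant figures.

21.3 mg/L

For a continuous step input, C/C₀ ≈ ½·erfc((x−vt)/(2√(Dt))).
vt = 1.4 × 1200 = 1680 m and 2√(Dt) = 2√(0.49 × 1200) = 48.50 m.
Argument (x−vt)/(2√(Dt)) = (1700 − 1680)/48.50 = 0.4124; ½·erfc(0.4124) = 0.2799.
C = 76 × 0.2799 = 21.3 mg/L.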